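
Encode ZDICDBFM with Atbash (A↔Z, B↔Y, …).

Z(25) → A(0)
D(3) → W(22)
I(8) → R(17)
C(2) → X(23)
D(3) → W(22)
B(1) → Y(24)
F(5) → U(20)
M(12) → N(13)

AWRXWYUN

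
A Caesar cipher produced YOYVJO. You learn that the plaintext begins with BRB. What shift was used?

23

From the crib: Y(24)−B(1)=23, so the shift is 23.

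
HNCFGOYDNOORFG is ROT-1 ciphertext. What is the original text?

GMBEFNXCMNNQEF

H(7): 7−1=6 → G
N(13): 13−1=12 → M
C(2): 2−1=1 → B
F(5): 5−1=4 → E
G(6): 6−1=5 → F
O(14): 14−1=13 → N
Y(24): 24−1=23 → X
D(3): 3−1=2 → C
N(13): 13−1=12 → M
O(14): 14−1=13 → N
O(14): 14−1=13 → N
R(17): 17−1=16 → Q
F(5): 5−1=4 → E
G(6): 6−1=5 → F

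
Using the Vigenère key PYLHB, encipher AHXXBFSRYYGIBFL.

PFIECUQCFZVGMMM

Repeat the key across the message: PYLHBPYLHBPYLHB
A(0)+P(15): 15 → P
H(7)+Y(24): 31≡5 → F
X(23)+L(11): 34≡8 → I
X(23)+H(7): 30≡4 → E
B(1)+B(1): 2 → C
F(5)+P(15): 20 → U
S(18)+Y(24): 42≡16 → Q
R(17)+L(11): 28≡2 → C
Y(24)+H(7): 31≡5 → F
Y(24)+B(1): 25 → Z
G(6)+P(15): 21 → V
I(8)+Y(24): 32≡6 → G
B(1)+L(11): 12 → M
F(5)+H(7): 12 → M
L(11)+B(1): 12 → M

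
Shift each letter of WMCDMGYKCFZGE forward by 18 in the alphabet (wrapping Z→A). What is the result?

W(22): 22+18=40≡14 → O
M(12): 12+18=30≡4 → E
C(2): 2+18=20 → U
D(3): 3+18=21 → V
M(12): 12+18=30≡4 → E
G(6): 6+18=24 → Y
Y(24): 24+18=42≡16 → Q
K(10): 10+18=28≡2 → C
C(2): 2+18=20 → U
F(5): 5+18=23 → X
Z(25): 25+18=43≡17 → R
G(6): 6+18=24 → Y
E(4): 4+18=22 → W

OEUVEYQCUXRYW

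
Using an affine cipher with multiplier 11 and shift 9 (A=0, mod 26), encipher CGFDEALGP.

C(2): 11·2+9=31≡5 → F
G(6): 11·6+9=75≡23 → X
F(5): 11·5+9=64≡12 → M
D(3): 11·3+9=42≡16 → Q
E(4): 11·4+9=53≡1 → B
A(0): 11·0+9=9 → J
L(11): 11·11+9=130≡0 → A
G(6): 11·6+9=75≡23 → X
P(15): 11·15+9=174≡18 → S

FXMQBJAXS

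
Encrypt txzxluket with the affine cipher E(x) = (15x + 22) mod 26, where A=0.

t(19): 15·19+22=307≡21 → v
x(23): 15·23+22=367≡3 → d
z(25): 15·25+22=397≡7 → h
x(23): 15·23+22=367≡3 → d
l(11): 15·11+22=187≡5 → f
u(20): 15·20+22=322≡10 → k
k(10): 15·10+22=172≡16 → q
e(4): 15·4+22=82≡4 → e
t(19): 15·19+22=307≡21 → v

vdhdfkqev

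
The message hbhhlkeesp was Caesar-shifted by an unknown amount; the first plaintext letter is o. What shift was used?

19

From the crib: h(7)−o(14)=-7≡19, so the shift is 19.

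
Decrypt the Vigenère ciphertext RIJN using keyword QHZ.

BBKX

Repeat the key across the ciphertext: QHZQ
R(17)−Q(16): 1 → B
I(8)−H(7): 1 → B
J(9)−Z(25): -16≡10 → K
N(13)−Q(16): -3≡23 → X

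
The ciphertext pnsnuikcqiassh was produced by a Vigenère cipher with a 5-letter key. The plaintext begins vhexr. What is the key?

ugoqd

Subtract each crib letter from the matching ciphertext letter (mod 26):
p(15)−v(21)=-6≡20 → u
n(13)−h(7)=6 → g
s(18)−e(4)=14 → o
n(13)−x(23)=-10≡16 → q
u(20)−r(17)=3 → d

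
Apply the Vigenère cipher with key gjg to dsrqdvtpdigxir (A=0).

jbxwmbzyjopdoa

Repeat the key across the message: gjggjggjggjggj
d(3)+g(6): 9 → j
s(18)+j(9): 27≡1 → b
r(17)+g(6): 23 → x
q(16)+g(6): 22 → w
d(3)+j(9): 12 → m
v(21)+g(6): 27≡1 → b
t(19)+g(6): 25 → z
p(15)+j(9): 24 → y
d(3)+g(6): 9 → j
i(8)+g(6): 14 → o
g(6)+j(9): 15 → p
x(23)+g(6): 29≡3 → d
i(8)+g(6): 14 → o
r(17)+j(9): 26≡0 → a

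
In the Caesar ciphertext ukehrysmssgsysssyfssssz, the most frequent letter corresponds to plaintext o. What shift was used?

The most frequent ciphertext letter is s (appears 11 times).
s is position 18; o is position 14.
Shift = 4.

4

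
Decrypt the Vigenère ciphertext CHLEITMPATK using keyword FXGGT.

XKFYPOPJUAF

Repeat the key across the ciphertext: FXGGTFXGGTF
C(2)−F(5): -3≡23 → X
H(7)−X(23): -16≡10 → K
L(11)−G(6): 5 → F
E(4)−G(6): -2≡24 → Y
I(8)−T(19): -11≡15 → P
T(19)−F(5): 14 → O
M(12)−X(23): -11≡15 → P
P(15)−G(6): 9 → J
A(0)−G(6): -6≡20 → U
T(19)−T(19): 0 → A
K(10)−F(5): 5 → F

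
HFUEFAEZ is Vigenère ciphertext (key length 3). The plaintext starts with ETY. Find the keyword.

Subtract each crib letter from the matching ciphertext letter (mod 26):
H(7)−E(4)=3 → D
F(5)−T(19)=-14≡12 → M
U(20)−Y(24)=-4≡22 → W

DMW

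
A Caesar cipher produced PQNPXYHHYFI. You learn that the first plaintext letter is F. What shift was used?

From the crib: P(15)−F(5)=10, so the shift is 10.

10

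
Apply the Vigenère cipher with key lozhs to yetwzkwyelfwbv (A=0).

Repeat the key across the message: lozhslozhslozh
y(24)+l(11): 35≡9 → j
e(4)+o(14): 18 → s
t(19)+z(25): 44≡18 → s
w(22)+h(7): 29≡3 → d
z(25)+s(18): 43≡17 → r
k(10)+l(11): 21 → v
w(22)+o(14): 36≡10 → k
y(24)+z(25): 49≡23 → x
e(4)+h(7): 11 → l
l(11)+s(18): 29≡3 → d
f(5)+l(11): 16 → q
w(22)+o(14): 36≡10 → k
b(1)+z(25): 26≡0 → a
v(21)+h(7): 28≡2 → c

jssdrvkxldqkac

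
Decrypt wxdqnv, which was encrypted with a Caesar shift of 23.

zagtqy

w(22): 22−23=-1≡25 → z
x(23): 23−23=0 → a
d(3): 3−23=-20≡6 → g
q(16): 16−23=-7≡19 → t
n(13): 13−23=-10≡16 → q
v(21): 21−23=-2≡24 → y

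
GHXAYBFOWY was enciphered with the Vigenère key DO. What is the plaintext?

DTUMVNCATK

Repeat the key across the ciphertext: DODODODODO
G(6)−D(3): 3 → D
H(7)−O(14): -7≡19 → T
X(23)−D(3): 20 → U
A(0)−O(14): -14≡12 → M
Y(24)−D(3): 21 → V
B(1)−O(14): -13≡13 → N
F(5)−D(3): 2 → C
O(14)−O(14): 0 → A
W(22)−D(3): 19 → T
Y(24)−O(14): 10 → K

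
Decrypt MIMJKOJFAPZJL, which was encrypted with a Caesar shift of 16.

WSWTUYTPKZJTV

M(12): 12−16=-4≡22 → W
I(8): 8−16=-8≡18 → S
M(12): 12−16=-4≡22 → W
J(9): 9−16=-7≡19 → T
K(10): 10−16=-6≡20 → U
O(14): 14−16=-2≡24 → Y
J(9): 9−16=-7≡19 → T
F(5): 5−16=-11≡15 → P
A(0): 0−16=-16≡10 → K
P(15): 15−16=-1≡25 → Z
Z(25): 25−16=9 → J
J(9): 9−16=-7≡19 → T
L(11): 11−16=-5≡21 → V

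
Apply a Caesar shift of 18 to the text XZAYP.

X(23): 23+18=41≡15 → P
Z(25): 25+18=43≡17 → R
A(0): 0+18=18 → S
Y(24): 24+18=42≡16 → Q
P(15): 15+18=33≡7 → H

PRSQH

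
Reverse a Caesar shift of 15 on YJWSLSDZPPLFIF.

JUHDWDOKAAWQTQ

Y(24): 24−15=9 → J
J(9): 9−15=-6≡20 → U
W(22): 22−15=7 → H
S(18): 18−15=3 → D
L(11): 11−15=-4≡22 → W
S(18): 18−15=3 → D
D(3): 3−15=-12≡14 → O
Z(25): 25−15=10 → K
P(15): 15−15=0 → A
P(15): 15−15=0 → A
L(11): 11−15=-4≡22 → W
F(5): 5−15=-10≡16 → Q
I(8): 8−15=-7≡19 → T
F(5): 5−15=-10≡16 → Q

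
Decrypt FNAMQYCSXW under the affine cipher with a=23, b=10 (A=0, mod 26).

TZMIYEUGNW

The inverse of 23 mod 26 is 17, since 23·17=391≡1. Apply D(y)=17·(y−10) mod 26:
F(5): 17·(5−10)=-85≡19 → T
N(13): 17·(13−10)=51≡25 → Z
A(0): 17·(0−10)=-170≡12 → M
M(12): 17·(12−10)=34≡8 → I
Q(16): 17·(16−10)=102≡24 → Y
Y(24): 17·(24−10)=238≡4 → E
C(2): 17·(2−10)=-136≡20 → U
S(18): 17·(18−10)=136≡6 → G
X(23): 17·(23−10)=221≡13 → N
W(22): 17·(22−10)=204≡22 → W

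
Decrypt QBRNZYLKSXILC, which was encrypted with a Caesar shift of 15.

Q(16): 16−15=1 → B
B(1): 1−15=-14≡12 → M
R(17): 17−15=2 → C
N(13): 13−15=-2≡24 → Y
Z(25): 25−15=10 → K
Y(24): 24−15=9 → J
L(11): 11−15=-4≡22 → W
K(10): 10−15=-5≡21 → V
S(18): 18−15=3 → D
X(23): 23−15=8 → I
I(8): 8−15=-7≡19 → T
L(11): 11−15=-4≡22 → W
C(2): 2−15=-13≡13 → N

BMCYKJWVDITWN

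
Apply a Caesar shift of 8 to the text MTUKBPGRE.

UBCSJXOZM

M(12): 12+8=20 → U
T(19): 19+8=27≡1 → B
U(20): 20+8=28≡2 → C
K(10): 10+8=18 → S
B(1): 1+8=9 → J
P(15): 15+8=23 → X
G(6): 6+8=14 → O
R(17): 17+8=25 → Z
E(4): 4+8=12 → M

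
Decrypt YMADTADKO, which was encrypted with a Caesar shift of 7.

RFTWMTWDH

Y(24): 24−7=17 → R
M(12): 12−7=5 → F
A(0): 0−7=-7≡19 → T
D(3): 3−7=-4≡22 → W
T(19): 19−7=12 → M
A(0): 0−7=-7≡19 → T
D(3): 3−7=-4≡22 → W
K(10): 10−7=3 → D
O(14): 14−7=7 → H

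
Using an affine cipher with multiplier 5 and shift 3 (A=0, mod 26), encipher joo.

j(9): 5·9+3=48≡22 → w
o(14): 5·14+3=73≡21 → v
o(14): 5·14+3=73≡21 → v

wvv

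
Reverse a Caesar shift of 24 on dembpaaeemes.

d(3): 3−24=-21≡5 → f
e(4): 4−24=-20≡6 → g
m(12): 12−24=-12≡14 → o
b(1): 1−24=-23≡3 → d
p(15): 15−24=-9≡17 → r
a(0): 0−24=-24≡2 → c
a(0): 0−24=-24≡2 → c
e(4): 4−24=-20≡6 → g
e(4): 4−24=-20≡6 → g
m(12): 12−24=-12≡14 → o
e(4): 4−24=-20≡6 → g
s(18): 18−24=-6≡20 → u

fgodrccggogu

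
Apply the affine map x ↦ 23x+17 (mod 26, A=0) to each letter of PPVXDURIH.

P(15): 23·15+17=362≡24 → Y
P(15): 23·15+17=362≡24 → Y
V(21): 23·21+17=500≡6 → G
X(23): 23·23+17=546≡0 → A
D(3): 23·3+17=86≡8 → I
U(20): 23·20+17=477≡9 → J
R(17): 23·17+17=408≡18 → S
I(8): 23·8+17=201≡19 → T
H(7): 23·7+17=178≡22 → W

YYGAIJSTW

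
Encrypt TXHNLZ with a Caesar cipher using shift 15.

IMWCAO

T(19): 19+15=34≡8 → I
X(23): 23+15=38≡12 → M
H(7): 7+15=22 → W
N(13): 13+15=28≡2 → C
L(11): 11+15=26≡0 → A
Z(25): 25+15=40≡14 → O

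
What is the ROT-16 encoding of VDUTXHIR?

V(21): 21+16=37≡11 → L
D(3): 3+16=19 → T
U(20): 20+16=36≡10 → K
T(19): 19+16=35≡9 → J
X(23): 23+16=39≡13 → N
H(7): 7+16=23 → X
I(8): 8+16=24 → Y
R(17): 17+16=33≡7 → H

LTKJNXYH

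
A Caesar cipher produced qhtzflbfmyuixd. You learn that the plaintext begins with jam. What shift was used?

From the crib: q(16)−j(9)=7, so the shift is 7.

7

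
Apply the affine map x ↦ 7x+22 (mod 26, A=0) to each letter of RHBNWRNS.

LTDJULJS

R(17): 7·17+22=141≡11 → L
H(7): 7·7+22=71≡19 → T
B(1): 7·1+22=29≡3 → D
N(13): 7·13+22=113≡9 → J
W(22): 7·22+22=176≡20 → U
R(17): 7·17+22=141≡11 → L
N(13): 7·13+22=113≡9 → J
S(18): 7·18+22=148≡18 → S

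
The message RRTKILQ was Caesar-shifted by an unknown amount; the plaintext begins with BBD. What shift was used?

From the crib: R(17)−B(1)=16, so the shift is 16.

16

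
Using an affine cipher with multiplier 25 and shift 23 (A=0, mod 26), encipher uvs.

dcf

u(20): 25·20+23=523≡3 → d
v(21): 25·21+23=548≡2 → c
s(18): 25·18+23=473≡5 → f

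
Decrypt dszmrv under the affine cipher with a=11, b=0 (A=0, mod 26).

The inverse of 11 mod 26 is 19, since 11·19=209≡1. Apply D(y)=19·(y−0) mod 26:
d(3): 19·(3−0)=57≡5 → f
s(18): 19·(18−0)=342≡4 → e
z(25): 19·(25−0)=475≡7 → h
m(12): 19·(12−0)=228≡20 → u
r(17): 19·(17−0)=323≡11 → l
v(21): 19·(21−0)=399≡9 → j

fehulj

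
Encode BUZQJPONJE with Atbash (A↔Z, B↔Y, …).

B(1) → Y(24)
U(20) → F(5)
Z(25) → A(0)
Q(16) → J(9)
J(9) → Q(16)
P(15) → K(10)
O(14) → L(11)
N(13) → M(12)
J(9) → Q(16)
E(4) → V(21)

YFAJQKLMQV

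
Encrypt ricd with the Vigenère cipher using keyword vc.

Repeat the key across the message: vcvc
r(17)+v(21): 38≡12 → m
i(8)+c(2): 10 → k
c(2)+v(21): 23 → x
d(3)+c(2): 5 → f

mkxf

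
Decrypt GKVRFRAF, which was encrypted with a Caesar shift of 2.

G(6): 6−2=4 → E
K(10): 10−2=8 → I
V(21): 21−2=19 → T
R(17): 17−2=15 → P
F(5): 5−2=3 → D
R(17): 17−2=15 → P
A(0): 0−2=-2≡24 → Y
F(5): 5−2=3 → D

EITPDPYD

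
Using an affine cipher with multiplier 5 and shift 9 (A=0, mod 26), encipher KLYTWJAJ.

K(10): 5·10+9=59≡7 → H
L(11): 5·11+9=64≡12 → M
Y(24): 5·24+9=129≡25 → Z
T(19): 5·19+9=104≡0 → A
W(22): 5·22+9=119≡15 → P
J(9): 5·9+9=54≡2 → C
A(0): 5·0+9=9 → J
J(9): 5·9+9=54≡2 → C

HMZAPCJC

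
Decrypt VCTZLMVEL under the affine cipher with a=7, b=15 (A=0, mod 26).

MNIUSHMRS

The inverse of 7 mod 26 is 15, since 7·15=105≡1. Apply D(y)=15·(y−15) mod 26:
V(21): 15·(21−15)=90≡12 → M
C(2): 15·(2−15)=-195≡13 → N
T(19): 15·(19−15)=60≡8 → I
Z(25): 15·(25−15)=150≡20 → U
L(11): 15·(11−15)=-60≡18 → S
M(12): 15·(12−15)=-45≡7 → H
V(21): 15·(21−15)=90≡12 → M
E(4): 15·(4−15)=-165≡17 → R
L(11): 15·(11−15)=-60≡18 → S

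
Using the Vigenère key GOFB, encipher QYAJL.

Repeat the key across the message: GOFBG
Q(16)+G(6): 22 → W
Y(24)+O(14): 38≡12 → M
A(0)+F(5): 5 → F
J(9)+B(1): 10 → K
L(11)+G(6): 17 → R

WMFKR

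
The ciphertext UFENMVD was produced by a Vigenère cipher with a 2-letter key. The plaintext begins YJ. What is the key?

Subtract each crib letter from the matching ciphertext letter (mod 26):
U(20)−Y(24)=-4≡22 → W
F(5)−J(9)=-4≡22 → W

WW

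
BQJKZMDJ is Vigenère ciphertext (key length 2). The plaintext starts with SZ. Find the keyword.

Subtract each crib letter from the matching ciphertext letter (mod 26):
B(1)−S(18)=-17≡9 → J
Q(16)−Z(25)=-9≡17 → R

JR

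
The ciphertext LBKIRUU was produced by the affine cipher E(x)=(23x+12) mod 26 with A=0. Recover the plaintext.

The inverse of 23 mod 26 is 17, since 23·17=391≡1. Apply D(y)=17·(y−12) mod 26:
L(11): 17·(11−12)=-17≡9 → J
B(1): 17·(1−12)=-187≡21 → V
K(10): 17·(10−12)=-34≡18 → S
I(8): 17·(8−12)=-68≡10 → K
R(17): 17·(17−12)=85≡7 → H
U(20): 17·(20−12)=136≡6 → G
U(20): 17·(20−12)=136≡6 → G

JVSKHGG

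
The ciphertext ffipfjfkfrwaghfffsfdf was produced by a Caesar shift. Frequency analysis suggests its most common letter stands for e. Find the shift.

The most frequent ciphertext letter is f (appears 10 times).
f is position 5; e is position 4.
Shift = 1.

1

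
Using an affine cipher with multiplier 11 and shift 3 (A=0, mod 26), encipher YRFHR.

HIGCI

Y(24): 11·24+3=267≡7 → H
R(17): 11·17+3=190≡8 → I
F(5): 11·5+3=58≡6 → G
H(7): 11·7+3=80≡2 → C
R(17): 11·17+3=190≡8 → I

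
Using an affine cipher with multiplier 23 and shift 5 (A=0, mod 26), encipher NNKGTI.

N(13): 23·13+5=304≡18 → S
N(13): 23·13+5=304≡18 → S
K(10): 23·10+5=235≡1 → B
G(6): 23·6+5=143≡13 → N
T(19): 23·19+5=442≡0 → A
I(8): 23·8+5=189≡7 → H

SSBNAH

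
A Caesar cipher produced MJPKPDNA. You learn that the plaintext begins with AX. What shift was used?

12

From the crib: M(12)−A(0)=12, so the shift is 12.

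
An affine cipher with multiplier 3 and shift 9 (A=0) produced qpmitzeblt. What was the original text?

lcbrmohgsm

The inverse of 3 mod 26 is 9, since 3·9=27≡1. Apply D(y)=9·(y−9) mod 26:
q(16): 9·(16−9)=63≡11 → l
p(15): 9·(15−9)=54≡2 → c
m(12): 9·(12−9)=27≡1 → b
i(8): 9·(8−9)=-9≡17 → r
t(19): 9·(19−9)=90≡12 → m
z(25): 9·(25−9)=144≡14 → o
e(4): 9·(4−9)=-45≡7 → h
b(1): 9·(1−9)=-72≡6 → g
l(11): 9·(11−9)=18 → s
t(19): 9·(19−9)=90≡12 → m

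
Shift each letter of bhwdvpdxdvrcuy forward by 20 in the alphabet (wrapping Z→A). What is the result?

vbqxpjxrxplwos

b(1): 1+20=21 → v
h(7): 7+20=27≡1 → b
w(22): 22+20=42≡16 → q
d(3): 3+20=23 → x
v(21): 21+20=41≡15 → p
p(15): 15+20=35≡9 → j
d(3): 3+20=23 → x
x(23): 23+20=43≡17 → r
d(3): 3+20=23 → x
v(21): 21+20=41≡15 → p
r(17): 17+20=37≡11 → l
c(2): 2+20=22 → w
u(20): 20+20=40≡14 → o
y(24): 24+20=44≡18 → s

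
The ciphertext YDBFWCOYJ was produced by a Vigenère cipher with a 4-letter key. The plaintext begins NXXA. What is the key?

LGEF

Subtract each crib letter from the matching ciphertext letter (mod 26):
Y(24)−N(13)=11 → L
D(3)−X(23)=-20≡6 → G
B(1)−X(23)=-22≡4 → E
F(5)−A(0)=5 → F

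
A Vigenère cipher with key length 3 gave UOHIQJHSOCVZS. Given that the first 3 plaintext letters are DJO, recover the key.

RFT

Subtract each crib letter from the matching ciphertext letter (mod 26):
U(20)−D(3)=17 → R
O(14)−J(9)=5 → F
H(7)−O(14)=-7≡19 → T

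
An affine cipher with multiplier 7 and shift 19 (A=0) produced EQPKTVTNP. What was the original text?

JHSVAEAOS

The inverse of 7 mod 26 is 15, since 7·15=105≡1. Apply D(y)=15·(y−19) mod 26:
E(4): 15·(4−19)=-225≡9 → J
Q(16): 15·(16−19)=-45≡7 → H
P(15): 15·(15−19)=-60≡18 → S
K(10): 15·(10−19)=-135≡21 → V
T(19): 15·(19−19)=0 → A
V(21): 15·(21−19)=30≡4 → E
T(19): 15·(19−19)=0 → A
N(13): 15·(13−19)=-90≡14 → O
P(15): 15·(15−19)=-60≡18 → S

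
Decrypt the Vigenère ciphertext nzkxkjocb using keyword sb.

vyswsiwbj

Repeat the key across the ciphertext: sbsbsbsbs
n(13)−s(18): -5≡21 → v
z(25)−b(1): 24 → y
k(10)−s(18): -8≡18 → s
x(23)−b(1): 22 → w
k(10)−s(18): -8≡18 → s
j(9)−b(1): 8 → i
o(14)−s(18): -4≡22 → w
c(2)−b(1): 1 → b
b(1)−s(18): -17≡9 → j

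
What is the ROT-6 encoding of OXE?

UDK

O(14): 14+6=20 → U
X(23): 23+6=29≡3 → D
E(4): 4+6=10 → K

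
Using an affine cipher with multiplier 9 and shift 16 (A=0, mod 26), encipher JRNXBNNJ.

J(9): 9·9+16=97≡19 → T
R(17): 9·17+16=169≡13 → N
N(13): 9·13+16=133≡3 → D
X(23): 9·23+16=223≡15 → P
B(1): 9·1+16=25 → Z
N(13): 9·13+16=133≡3 → D
N(13): 9·13+16=133≡3 → D
J(9): 9·9+16=97≡19 → T

TNDPZDDT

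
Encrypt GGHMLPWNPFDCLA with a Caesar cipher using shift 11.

G(6): 6+11=17 → R
G(6): 6+11=17 → R
H(7): 7+11=18 → S
M(12): 12+11=23 → X
L(11): 11+11=22 → W
P(15): 15+11=26≡0 → A
W(22): 22+11=33≡7 → H
N(13): 13+11=24 → Y
P(15): 15+11=26≡0 → A
F(5): 5+11=16 → Q
D(3): 3+11=14 → O
C(2): 2+11=13 → N
L(11): 11+11=22 → W
A(0): 0+11=11 → L

RRSXWAHYAQONWL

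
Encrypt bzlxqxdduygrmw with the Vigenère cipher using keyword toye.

unjbjlbhnmevfk

Repeat the key across the message: toyetoyetoyeto
b(1)+t(19): 20 → u
z(25)+o(14): 39≡13 → n
l(11)+y(24): 35≡9 → j
x(23)+e(4): 27≡1 → b
q(16)+t(19): 35≡9 → j
x(23)+o(14): 37≡11 → l
d(3)+y(24): 27≡1 → b
d(3)+e(4): 7 → h
u(20)+t(19): 39≡13 → n
y(24)+o(14): 38≡12 → m
g(6)+y(24): 30≡4 → e
r(17)+e(4): 21 → v
m(12)+t(19): 31≡5 → f
w(22)+o(14): 36≡10 → k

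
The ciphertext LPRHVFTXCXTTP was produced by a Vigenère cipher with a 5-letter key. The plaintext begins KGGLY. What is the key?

Subtract each crib letter from the matching ciphertext letter (mod 26):
L(11)−K(10)=1 → B
P(15)−G(6)=9 → J
R(17)−G(6)=11 → L
H(7)−L(11)=-4≡22 → W
V(21)−Y(24)=-3≡23 → X

BJLWX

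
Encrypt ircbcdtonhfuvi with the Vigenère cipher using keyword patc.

Repeat the key across the message: patcpatcpatcpa
i(8)+p(15): 23 → x
r(17)+a(0): 17 → r
c(2)+t(19): 21 → v
b(1)+c(2): 3 → d
c(2)+p(15): 17 → r
d(3)+a(0): 3 → d
t(19)+t(19): 38≡12 → m
o(14)+c(2): 16 → q
n(13)+p(15): 28≡2 → c
h(7)+a(0): 7 → h
f(5)+t(19): 24 → y
u(20)+c(2): 22 → w
v(21)+p(15): 36≡10 → k
i(8)+a(0): 8 → i

xrvdrdmqchywki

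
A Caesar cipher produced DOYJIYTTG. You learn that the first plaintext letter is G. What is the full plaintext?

From the crib: D(3)−G(6)=-3≡23, so the shift is 23.
Subtract 23 from each ciphertext letter:
D(3): 3−23=-20≡6 → G
O(14): 14−23=-9≡17 → R
Y(24): 24−23=1 → B
J(9): 9−23=-14≡12 → M
I(8): 8−23=-15≡11 → L
Y(24): 24−23=1 → B
T(19): 19−23=-4≡22 → W
T(19): 19−23=-4≡22 → W
G(6): 6−23=-17≡9 → J

GRBMLBWWJ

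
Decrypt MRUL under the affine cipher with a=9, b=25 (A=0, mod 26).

NCLK

The inverse of 9 mod 26 is 3, since 9·3=27≡1. Apply D(y)=3·(y−25) mod 26:
M(12): 3·(12−25)=-39≡13 → N
R(17): 3·(17−25)=-24≡2 → C
U(20): 3·(20−25)=-15≡11 → L
L(11): 3·(11−25)=-42≡10 → K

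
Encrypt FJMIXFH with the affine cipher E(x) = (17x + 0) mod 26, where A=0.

F(5): 17·5+0=85≡7 → H
J(9): 17·9+0=153≡23 → X
M(12): 17·12+0=204≡22 → W
I(8): 17·8+0=136≡6 → G
X(23): 17·23+0=391≡1 → B
F(5): 17·5+0=85≡7 → H
H(7): 17·7+0=119≡15 → P

HXWGBHP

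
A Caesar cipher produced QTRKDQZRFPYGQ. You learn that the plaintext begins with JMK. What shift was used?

From the crib: Q(16)−J(9)=7, so the shift is 7.

7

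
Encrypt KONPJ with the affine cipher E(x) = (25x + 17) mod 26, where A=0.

K(10): 25·10+17=267≡7 → H
O(14): 25·14+17=367≡3 → D
N(13): 25·13+17=342≡4 → E
P(15): 25·15+17=392≡2 → C
J(9): 25·9+17=242≡8 → I

HDECI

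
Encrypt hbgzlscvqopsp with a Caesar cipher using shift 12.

h(7): 7+12=19 → t
b(1): 1+12=13 → n
g(6): 6+12=18 → s
z(25): 25+12=37≡11 → l
l(11): 11+12=23 → x
s(18): 18+12=30≡4 → e
c(2): 2+12=14 → o
v(21): 21+12=33≡7 → h
q(16): 16+12=28≡2 → c
o(14): 14+12=26≡0 → a
p(15): 15+12=27≡1 → b
s(18): 18+12=30≡4 → e
p(15): 15+12=27≡1 → b

tnslxeohcabeb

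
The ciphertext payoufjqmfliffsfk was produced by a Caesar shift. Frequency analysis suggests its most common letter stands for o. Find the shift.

17

The most frequent ciphertext letter is f (appears 5 times).
f is position 5; o is position 14.
Shift = -9≡17.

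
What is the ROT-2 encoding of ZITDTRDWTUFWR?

BKVFVTFYVWHYT

Z(25): 25+2=27≡1 → B
I(8): 8+2=10 → K
T(19): 19+2=21 → V
D(3): 3+2=5 → F
T(19): 19+2=21 → V
R(17): 17+2=19 → T
D(3): 3+2=5 → F
W(22): 22+2=24 → Y
T(19): 19+2=21 → V
U(20): 20+2=22 → W
F(5): 5+2=7 → H
W(22): 22+2=24 → Y
R(17): 17+2=19 → T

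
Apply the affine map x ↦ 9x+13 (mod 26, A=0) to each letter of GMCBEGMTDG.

PRFWXPRCOP

G(6): 9·6+13=67≡15 → P
M(12): 9·12+13=121≡17 → R
C(2): 9·2+13=31≡5 → F
B(1): 9·1+13=22 → W
E(4): 9·4+13=49≡23 → X
G(6): 9·6+13=67≡15 → P
M(12): 9·12+13=121≡17 → R
T(19): 9·19+13=184≡2 → C
D(3): 9·3+13=40≡14 → O
G(6): 9·6+13=67≡15 → P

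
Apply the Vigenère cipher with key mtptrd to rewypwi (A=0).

dxlrgzu

Repeat the key across the message: mtptrdm
r(17)+m(12): 29≡3 → d
e(4)+t(19): 23 → x
w(22)+p(15): 37≡11 → l
y(24)+t(19): 43≡17 → r
p(15)+r(17): 32≡6 → g
w(22)+d(3): 25 → z
i(8)+m(12): 20 → u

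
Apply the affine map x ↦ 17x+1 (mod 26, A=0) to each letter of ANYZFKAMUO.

A(0): 17·0+1=1 → B
N(13): 17·13+1=222≡14 → O
Y(24): 17·24+1=409≡19 → T
Z(25): 17·25+1=426≡10 → K
F(5): 17·5+1=86≡8 → I
K(10): 17·10+1=171≡15 → P
A(0): 17·0+1=1 → B
M(12): 17·12+1=205≡23 → X
U(20): 17·20+1=341≡3 → D
O(14): 17·14+1=239≡5 → F

BOTKIPBXDF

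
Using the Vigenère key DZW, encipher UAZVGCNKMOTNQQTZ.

Repeat the key across the message: DZWDZWDZWDZWDZWD
U(20)+D(3): 23 → X
A(0)+Z(25): 25 → Z
Z(25)+W(22): 47≡21 → V
V(21)+D(3): 24 → Y
G(6)+Z(25): 31≡5 → F
C(2)+W(22): 24 → Y
N(13)+D(3): 16 → Q
K(10)+Z(25): 35≡9 → J
M(12)+W(22): 34≡8 → I
O(14)+D(3): 17 → R
T(19)+Z(25): 44≡18 → S
N(13)+W(22): 35≡9 → J
Q(16)+D(3): 19 → T
Q(16)+Z(25): 41≡15 → P
T(19)+W(22): 41≡15 → P
Z(25)+D(3): 28≡2 → C

XZVYFYQJIRSJTPPC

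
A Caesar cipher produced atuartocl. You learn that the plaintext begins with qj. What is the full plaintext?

qjkqhjesb

From the crib: a(0)−q(16)=-16≡10, so the shift is 10.
Subtract 10 from each ciphertext letter:
a(0): 0−10=-10≡16 → q
t(19): 19−10=9 → j
u(20): 20−10=10 → k
a(0): 0−10=-10≡16 → q
r(17): 17−10=7 → h
t(19): 19−10=9 → j
o(14): 14−10=4 → e
c(2): 2−10=-8≡18 → s
l(11): 11−10=1 → b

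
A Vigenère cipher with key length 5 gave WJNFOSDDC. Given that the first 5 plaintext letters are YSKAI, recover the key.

YRDFG

Subtract each crib letter from the matching ciphertext letter (mod 26):
W(22)−Y(24)=-2≡24 → Y
J(9)−S(18)=-9≡17 → R
N(13)−K(10)=3 → D
F(5)−A(0)=5 → F
O(14)−I(8)=6 → G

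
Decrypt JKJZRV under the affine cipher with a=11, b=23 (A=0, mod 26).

The inverse of 11 mod 26 is 19, since 11·19=209≡1. Apply D(y)=19·(y−23) mod 26:
J(9): 19·(9−23)=-266≡20 → U
K(10): 19·(10−23)=-247≡13 → N
J(9): 19·(9−23)=-266≡20 → U
Z(25): 19·(25−23)=38≡12 → M
R(17): 19·(17−23)=-114≡16 → Q
V(21): 19·(21−23)=-38≡14 → O

UNUMQO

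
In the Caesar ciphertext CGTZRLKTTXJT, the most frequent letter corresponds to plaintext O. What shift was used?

5

The most frequent ciphertext letter is T (appears 4 times).
T is position 19; O is position 14.
Shift = 5.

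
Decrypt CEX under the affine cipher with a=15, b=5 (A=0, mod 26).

FTW

The inverse of 15 mod 26 is 7, since 15·7=105≡1. Apply D(y)=7·(y−5) mod 26:
C(2): 7·(2−5)=-21≡5 → F
E(4): 7·(4−5)=-7≡19 → T
X(23): 7·(23−5)=126≡22 → W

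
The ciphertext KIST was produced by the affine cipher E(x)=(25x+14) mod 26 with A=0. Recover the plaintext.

EGWV

The inverse of 25 mod 26 is 25, since 25·25=625≡1. Apply D(y)=25·(y−14) mod 26:
K(10): 25·(10−14)=-100≡4 → E
I(8): 25·(8−14)=-150≡6 → G
S(18): 25·(18−14)=100≡22 → W
T(19): 25·(19−14)=125≡21 → V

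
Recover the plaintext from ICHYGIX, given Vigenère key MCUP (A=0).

WANJUGD

Repeat the key across the ciphertext: MCUPMCU
I(8)−M(12): -4≡22 → W
C(2)−C(2): 0 → A
H(7)−U(20): -13≡13 → N
Y(24)−P(15): 9 → J
G(6)−M(12): -6≡20 → U
I(8)−C(2): 6 → G
X(23)−U(20): 3 → D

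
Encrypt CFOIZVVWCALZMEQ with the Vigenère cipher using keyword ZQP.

BVDHPKUMRZBOLUF

Repeat the key across the message: ZQPZQPZQPZQPZQP
C(2)+Z(25): 27≡1 → B
F(5)+Q(16): 21 → V
O(14)+P(15): 29≡3 → D
I(8)+Z(25): 33≡7 → H
Z(25)+Q(16): 41≡15 → P
V(21)+P(15): 36≡10 → K
V(21)+Z(25): 46≡20 → U
W(22)+Q(16): 38≡12 → M
C(2)+P(15): 17 → R
A(0)+Z(25): 25 → Z
L(11)+Q(16): 27≡1 → B
Z(25)+P(15): 40≡14 → O
M(12)+Z(25): 37≡11 → L
E(4)+Q(16): 20 → U
Q(16)+P(15): 31≡5 → F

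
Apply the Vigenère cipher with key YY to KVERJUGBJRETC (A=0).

Repeat the key across the message: YYYYYYYYYYYYY
K(10)+Y(24): 34≡8 → I
V(21)+Y(24): 45≡19 → T
E(4)+Y(24): 28≡2 → C
R(17)+Y(24): 41≡15 → P
J(9)+Y(24): 33≡7 → H
U(20)+Y(24): 44≡18 → S
G(6)+Y(24): 30≡4 → E
B(1)+Y(24): 25 → Z
J(9)+Y(24): 33≡7 → H
R(17)+Y(24): 41≡15 → P
E(4)+Y(24): 28≡2 → C
T(19)+Y(24): 43≡17 → R
C(2)+Y(24): 26≡0 → A

ITCPHSEZHPCRA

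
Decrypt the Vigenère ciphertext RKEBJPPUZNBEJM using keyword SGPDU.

Repeat the key across the ciphertext: SGPDUSGPDUSGPD
R(17)−S(18): -1≡25 → Z
K(10)−G(6): 4 → E
E(4)−P(15): -11≡15 → P
B(1)−D(3): -2≡24 → Y
J(9)−U(20): -11≡15 → P
P(15)−S(18): -3≡23 → X
P(15)−G(6): 9 → J
U(20)−P(15): 5 → F
Z(25)−D(3): 22 → W
N(13)−U(20): -7≡19 → T
B(1)−S(18): -17≡9 → J
E(4)−G(6): -2≡24 → Y
J(9)−P(15): -6≡20 → U
M(12)−D(3): 9 → J

ZEPYPXJFWTJYUJ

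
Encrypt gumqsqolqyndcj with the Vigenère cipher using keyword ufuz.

azgpmvikkdhcwo

Repeat the key across the message: ufuzufuzufuzuf
g(6)+u(20): 26≡0 → a
u(20)+f(5): 25 → z
m(12)+u(20): 32≡6 → g
q(16)+z(25): 41≡15 → p
s(18)+u(20): 38≡12 → m
q(16)+f(5): 21 → v
o(14)+u(20): 34≡8 → i
l(11)+z(25): 36≡10 → k
q(16)+u(20): 36≡10 → k
y(24)+f(5): 29≡3 → d
n(13)+u(20): 33≡7 → h
d(3)+z(25): 28≡2 → c
c(2)+u(20): 22 → w
j(9)+f(5): 14 → o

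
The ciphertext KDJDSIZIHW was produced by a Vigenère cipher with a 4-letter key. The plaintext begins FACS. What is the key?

FDHL

Subtract each crib letter from the matching ciphertext letter (mod 26):
K(10)−F(5)=5 → F
D(3)−A(0)=3 → D
J(9)−C(2)=7 → H
D(3)−S(18)=-15≡11 → L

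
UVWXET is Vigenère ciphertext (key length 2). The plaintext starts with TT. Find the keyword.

Subtract each crib letter from the matching ciphertext letter (mod 26):
U(20)−T(19)=1 → B
V(21)−T(19)=2 → C

BC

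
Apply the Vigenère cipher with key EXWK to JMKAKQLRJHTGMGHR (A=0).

NJGKONHBNEPQQDDB

Repeat the key across the message: EXWKEXWKEXWKEXWK
J(9)+E(4): 13 → N
M(12)+X(23): 35≡9 → J
K(10)+W(22): 32≡6 → G
A(0)+K(10): 10 → K
K(10)+E(4): 14 → O
Q(16)+X(23): 39≡13 → N
L(11)+W(22): 33≡7 → H
R(17)+K(10): 27≡1 → B
J(9)+E(4): 13 → N
H(7)+X(23): 30≡4 → E
T(19)+W(22): 41≡15 → P
G(6)+K(10): 16 → Q
M(12)+E(4): 16 → Q
G(6)+X(23): 29≡3 → D
H(7)+W(22): 29≡3 → D
R(17)+K(10): 27≡1 → B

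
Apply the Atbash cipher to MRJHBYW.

M(12) → N(13)
R(17) → I(8)
J(9) → Q(16)
H(7) → S(18)
B(1) → Y(24)
Y(24) → B(1)
W(22) → D(3)

NIQSYBD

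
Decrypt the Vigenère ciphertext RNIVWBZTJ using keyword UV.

XSOACGFYP

Repeat the key across the ciphertext: UVUVUVUVU
R(17)−U(20): -3≡23 → X
N(13)−V(21): -8≡18 → S
I(8)−U(20): -12≡14 → O
V(21)−V(21): 0 → A
W(22)−U(20): 2 → C
B(1)−V(21): -20≡6 → G
Z(25)−U(20): 5 → F
T(19)−V(21): -2≡24 → Y
J(9)−U(20): -11≡15 → P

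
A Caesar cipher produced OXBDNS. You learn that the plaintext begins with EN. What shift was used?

From the crib: O(14)−E(4)=10, so the shift is 10.

10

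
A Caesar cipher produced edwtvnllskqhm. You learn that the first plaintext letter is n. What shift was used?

From the crib: e(4)−n(13)=-9≡17, so the shift is 17.

17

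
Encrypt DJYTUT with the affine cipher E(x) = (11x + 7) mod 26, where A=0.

OCLITI

D(3): 11·3+7=40≡14 → O
J(9): 11·9+7=106≡2 → C
Y(24): 11·24+7=271≡11 → L
T(19): 11·19+7=216≡8 → I
U(20): 11·20+7=227≡19 → T
T(19): 11·19+7=216≡8 → I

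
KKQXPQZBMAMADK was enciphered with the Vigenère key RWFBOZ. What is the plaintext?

TOLWBRIFHZYBMO

Repeat the key across the ciphertext: RWFBOZRWFBOZRW
K(10)−R(17): -7≡19 → T
K(10)−W(22): -12≡14 → O
Q(16)−F(5): 11 → L
X(23)−B(1): 22 → W
P(15)−O(14): 1 → B
Q(16)−Z(25): -9≡17 → R
Z(25)−R(17): 8 → I
B(1)−W(22): -21≡5 → F
M(12)−F(5): 7 → H
A(0)−B(1): -1≡25 → Z
M(12)−O(14): -2≡24 → Y
A(0)−Z(25): -25≡1 → B
D(3)−R(17): -14≡12 → M
K(10)−W(22): -12≡14 → O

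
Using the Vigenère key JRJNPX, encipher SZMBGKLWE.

Repeat the key across the message: JRJNPXJRJ
S(18)+J(9): 27≡1 → B
Z(25)+R(17): 42≡16 → Q
M(12)+J(9): 21 → V
B(1)+N(13): 14 → O
G(6)+P(15): 21 → V
K(10)+X(23): 33≡7 → H
L(11)+J(9): 20 → U
W(22)+R(17): 39≡13 → N
E(4)+J(9): 13 → N

BQVOVHUNN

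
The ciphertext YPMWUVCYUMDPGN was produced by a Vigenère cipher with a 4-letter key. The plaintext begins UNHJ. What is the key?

ECFN

Subtract each crib letter from the matching ciphertext letter (mod 26):
Y(24)−U(20)=4 → E
P(15)−N(13)=2 → C
M(12)−H(7)=5 → F
W(22)−J(9)=13 → N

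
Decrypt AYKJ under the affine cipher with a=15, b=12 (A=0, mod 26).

UGMF

The inverse of 15 mod 26 is 7, since 15·7=105≡1. Apply D(y)=7·(y−12) mod 26:
A(0): 7·(0−12)=-84≡20 → U
Y(24): 7·(24−12)=84≡6 → G
K(10): 7·(10−12)=-14≡12 → M
J(9): 7·(9−12)=-21≡5 → F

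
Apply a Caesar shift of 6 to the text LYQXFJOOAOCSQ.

L(11): 11+6=17 → R
Y(24): 24+6=30≡4 → E
Q(16): 16+6=22 → W
X(23): 23+6=29≡3 → D
F(5): 5+6=11 → L
J(9): 9+6=15 → P
O(14): 14+6=20 → U
O(14): 14+6=20 → U
A(0): 0+6=6 → G
O(14): 14+6=20 → U
C(2): 2+6=8 → I
S(18): 18+6=24 → Y
Q(16): 16+6=22 → W

REWDLPUUGUIYW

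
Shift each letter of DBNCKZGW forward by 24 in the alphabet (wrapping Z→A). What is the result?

BZLAIXEU

D(3): 3+24=27≡1 → B
B(1): 1+24=25 → Z
N(13): 13+24=37≡11 → L
C(2): 2+24=26≡0 → A
K(10): 10+24=34≡8 → I
Z(25): 25+24=49≡23 → X
G(6): 6+24=30≡4 → E
W(22): 22+24=46≡20 → U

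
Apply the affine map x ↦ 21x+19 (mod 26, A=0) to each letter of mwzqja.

m(12): 21·12+19=271≡11 → l
w(22): 21·22+19=481≡13 → n
z(25): 21·25+19=544≡24 → y
q(16): 21·16+19=355≡17 → r
j(9): 21·9+19=208≡0 → a
a(0): 21·0+19=19 → t

lnyrat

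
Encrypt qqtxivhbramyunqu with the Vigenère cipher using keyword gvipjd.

Repeat the key across the message: gvipjdgvipjdgvip
q(16)+g(6): 22 → w
q(16)+v(21): 37≡11 → l
t(19)+i(8): 27≡1 → b
x(23)+p(15): 38≡12 → m
i(8)+j(9): 17 → r
v(21)+d(3): 24 → y
h(7)+g(6): 13 → n
b(1)+v(21): 22 → w
r(17)+i(8): 25 → z
a(0)+p(15): 15 → p
m(12)+j(9): 21 → v
y(24)+d(3): 27≡1 → b
u(20)+g(6): 26≡0 → a
n(13)+v(21): 34≡8 → i
q(16)+i(8): 24 → y
u(20)+p(15): 35≡9 → j

wlbmrynwzpvbaiyj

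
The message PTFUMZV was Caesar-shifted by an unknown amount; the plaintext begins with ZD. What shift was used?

From the crib: P(15)−Z(25)=-10≡16, so the shift is 16.

16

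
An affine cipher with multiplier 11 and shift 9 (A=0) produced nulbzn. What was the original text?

ybmesy

The inverse of 11 mod 26 is 19, since 11·19=209≡1. Apply D(y)=19·(y−9) mod 26:
n(13): 19·(13−9)=76≡24 → y
u(20): 19·(20−9)=209≡1 → b
l(11): 19·(11−9)=38≡12 → m
b(1): 19·(1−9)=-152≡4 → e
z(25): 19·(25−9)=304≡18 → s
n(13): 19·(13−9)=76≡24 → y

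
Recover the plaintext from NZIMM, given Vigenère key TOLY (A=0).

ULXOT

Repeat the key across the ciphertext: TOLYT
N(13)−T(19): -6≡20 → U
Z(25)−O(14): 11 → L
I(8)−L(11): -3≡23 → X
M(12)−Y(24): -12≡14 → O
M(12)−T(19): -7≡19 → T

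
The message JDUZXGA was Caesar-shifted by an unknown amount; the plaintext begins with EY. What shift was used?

From the crib: J(9)−E(4)=5, so the shift is 5.

5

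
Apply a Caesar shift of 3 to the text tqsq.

t(19): 19+3=22 → w
q(16): 16+3=19 → t
s(18): 18+3=21 → v
q(16): 16+3=19 → t

wtvt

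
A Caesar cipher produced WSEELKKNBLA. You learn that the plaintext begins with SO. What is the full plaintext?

SOAAHGGJXHW

From the crib: W(22)−S(18)=4, so the shift is 4.
Subtract 4 from each ciphertext letter:
W(22): 22−4=18 → S
S(18): 18−4=14 → O
E(4): 4−4=0 → A
E(4): 4−4=0 → A
L(11): 11−4=7 → H
K(10): 10−4=6 → G
K(10): 10−4=6 → G
N(13): 13−4=9 → J
B(1): 1−4=-3≡23 → X
L(11): 11−4=7 → H
A(0): 0−4=-4≡22 → W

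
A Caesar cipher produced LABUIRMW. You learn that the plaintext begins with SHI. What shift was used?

19

From the crib: L(11)−S(18)=-7≡19, so the shift is 19.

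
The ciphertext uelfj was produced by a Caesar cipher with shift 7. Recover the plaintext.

nxeyc

u(20): 20−7=13 → n
e(4): 4−7=-3≡23 → x
l(11): 11−7=4 → e
f(5): 5−7=-2≡24 → y
j(9): 9−7=2 → c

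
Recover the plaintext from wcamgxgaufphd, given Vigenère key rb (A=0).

fbjlpwpzdeygm

Repeat the key across the ciphertext: rbrbrbrbrbrbr
w(22)−r(17): 5 → f
c(2)−b(1): 1 → b
a(0)−r(17): -17≡9 → j
m(12)−b(1): 11 → l
g(6)−r(17): -11≡15 → p
x(23)−b(1): 22 → w
g(6)−r(17): -11≡15 → p
a(0)−b(1): -1≡25 → z
u(20)−r(17): 3 → d
f(5)−b(1): 4 → e
p(15)−r(17): -2≡24 → y
h(7)−b(1): 6 → g
d(3)−r(17): -14≡12 → m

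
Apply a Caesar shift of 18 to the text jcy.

buq

j(9): 9+18=27≡1 → b
c(2): 2+18=20 → u
y(24): 24+18=42≡16 → q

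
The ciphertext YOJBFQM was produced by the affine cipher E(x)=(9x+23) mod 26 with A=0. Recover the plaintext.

DZKMYFT

The inverse of 9 mod 26 is 3, since 9·3=27≡1. Apply D(y)=3·(y−23) mod 26:
Y(24): 3·(24−23)=3 → D
O(14): 3·(14−23)=-27≡25 → Z
J(9): 3·(9−23)=-42≡10 → K
B(1): 3·(1−23)=-66≡12 → M
F(5): 3·(5−23)=-54≡24 → Y
Q(16): 3·(16−23)=-21≡5 → F
M(12): 3·(12−23)=-33≡19 → T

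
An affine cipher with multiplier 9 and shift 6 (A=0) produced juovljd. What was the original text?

The inverse of 9 mod 26 is 3, since 9·3=27≡1. Apply D(y)=3·(y−6) mod 26:
j(9): 3·(9−6)=9 → j
u(20): 3·(20−6)=42≡16 → q
o(14): 3·(14−6)=24 → y
v(21): 3·(21−6)=45≡19 → t
l(11): 3·(11−6)=15 → p
j(9): 3·(9−6)=9 → j
d(3): 3·(3−6)=-9≡17 → r

jqytpjr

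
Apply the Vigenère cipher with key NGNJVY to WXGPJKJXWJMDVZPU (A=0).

JDTYEIWDJSHBIFCD

Repeat the key across the message: NGNJVYNGNJVYNGNJ
W(22)+N(13): 35≡9 → J
X(23)+G(6): 29≡3 → D
G(6)+N(13): 19 → T
P(15)+J(9): 24 → Y
J(9)+V(21): 30≡4 → E
K(10)+Y(24): 34≡8 → I
J(9)+N(13): 22 → W
X(23)+G(6): 29≡3 → D
W(22)+N(13): 35≡9 → J
J(9)+J(9): 18 → S
M(12)+V(21): 33≡7 → H
D(3)+Y(24): 27≡1 → B
V(21)+N(13): 34≡8 → I
Z(25)+G(6): 31≡5 → F
P(15)+N(13): 28≡2 → C
U(20)+J(9): 29≡3 → D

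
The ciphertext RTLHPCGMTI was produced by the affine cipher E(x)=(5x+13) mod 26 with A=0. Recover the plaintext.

GWKEQDJFWZ

The inverse of 5 mod 26 is 21, since 5·21=105≡1. Apply D(y)=21·(y−13) mod 26:
R(17): 21·(17−13)=84≡6 → G
T(19): 21·(19−13)=126≡22 → W
L(11): 21·(11−13)=-42≡10 → K
H(7): 21·(7−13)=-126≡4 → E
P(15): 21·(15−13)=42≡16 → Q
C(2): 21·(2−13)=-231≡3 → D
G(6): 21·(6−13)=-147≡9 → J
M(12): 21·(12−13)=-21≡5 → F
T(19): 21·(19−13)=126≡22 → W
I(8): 21·(8−13)=-105≡25 → Z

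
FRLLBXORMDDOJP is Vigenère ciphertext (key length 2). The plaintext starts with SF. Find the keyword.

NM

Subtract each crib letter from the matching ciphertext letter (mod 26):
F(5)−S(18)=-13≡13 → N
R(17)−F(5)=12 → M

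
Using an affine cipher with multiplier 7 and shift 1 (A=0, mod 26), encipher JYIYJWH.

J(9): 7·9+1=64≡12 → M
Y(24): 7·24+1=169≡13 → N
I(8): 7·8+1=57≡5 → F
Y(24): 7·24+1=169≡13 → N
J(9): 7·9+1=64≡12 → M
W(22): 7·22+1=155≡25 → Z
H(7): 7·7+1=50≡24 → Y

MNFNMZY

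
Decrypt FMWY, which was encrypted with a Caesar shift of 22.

F(5): 5−22=-17≡9 → J
M(12): 12−22=-10≡16 → Q
W(22): 22−22=0 → A
Y(24): 24−22=2 → C

JQAC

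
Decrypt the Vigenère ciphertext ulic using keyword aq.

uvim

Repeat the key across the ciphertext: aqaq
u(20)−a(0): 20 → u
l(11)−q(16): -5≡21 → v
i(8)−a(0): 8 → i
c(2)−q(16): -14≡12 → m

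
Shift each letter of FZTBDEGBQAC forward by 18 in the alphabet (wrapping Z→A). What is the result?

XRLTVWYTISU

F(5): 5+18=23 → X
Z(25): 25+18=43≡17 → R
T(19): 19+18=37≡11 → L
B(1): 1+18=19 → T
D(3): 3+18=21 → V
E(4): 4+18=22 → W
G(6): 6+18=24 → Y
B(1): 1+18=19 → T
Q(16): 16+18=34≡8 → I
A(0): 0+18=18 → S
C(2): 2+18=20 → U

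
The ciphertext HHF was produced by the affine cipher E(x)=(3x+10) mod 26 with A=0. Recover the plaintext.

ZZH

The inverse of 3 mod 26 is 9, since 3·9=27≡1. Apply D(y)=9·(y−10) mod 26:
H(7): 9·(7−10)=-27≡25 → Z
H(7): 9·(7−10)=-27≡25 → Z
F(5): 9·(5−10)=-45≡7 → H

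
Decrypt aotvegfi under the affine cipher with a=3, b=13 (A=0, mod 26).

The inverse of 3 mod 26 is 9, since 3·9=27≡1. Apply D(y)=9·(y−13) mod 26:
a(0): 9·(0−13)=-117≡13 → n
o(14): 9·(14−13)=9 → j
t(19): 9·(19−13)=54≡2 → c
v(21): 9·(21−13)=72≡20 → u
e(4): 9·(4−13)=-81≡23 → x
g(6): 9·(6−13)=-63≡15 → p
f(5): 9·(5−13)=-72≡6 → g
i(8): 9·(8−13)=-45≡7 → h

njcuxpgh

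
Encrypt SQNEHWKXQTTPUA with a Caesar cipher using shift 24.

S(18): 18+24=42≡16 → Q
Q(16): 16+24=40≡14 → O
N(13): 13+24=37≡11 → L
E(4): 4+24=28≡2 → C
H(7): 7+24=31≡5 → F
W(22): 22+24=46≡20 → U
K(10): 10+24=34≡8 → I
X(23): 23+24=47≡21 → V
Q(16): 16+24=40≡14 → O
T(19): 19+24=43≡17 → R
T(19): 19+24=43≡17 → R
P(15): 15+24=39≡13 → N
U(20): 20+24=44≡18 → S
A(0): 0+24=24 → Y

QOLCFUIVORRNSY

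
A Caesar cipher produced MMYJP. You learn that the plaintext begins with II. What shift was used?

4

From the crib: M(12)−I(8)=4, so the shift is 4.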